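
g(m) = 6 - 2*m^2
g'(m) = -4*m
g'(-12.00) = 48.00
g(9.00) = -156.00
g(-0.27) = 5.85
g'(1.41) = -5.64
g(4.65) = -37.24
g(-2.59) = -7.42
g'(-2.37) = 9.48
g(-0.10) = 5.98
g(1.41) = 2.02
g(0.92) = 4.31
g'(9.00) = -36.00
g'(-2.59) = 10.36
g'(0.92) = -3.68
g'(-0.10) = 0.40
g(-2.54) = -6.90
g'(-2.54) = 10.16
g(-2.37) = -5.23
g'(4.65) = -18.60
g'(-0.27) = 1.08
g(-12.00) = -282.00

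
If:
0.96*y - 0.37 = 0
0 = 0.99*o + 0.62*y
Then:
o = -0.24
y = 0.39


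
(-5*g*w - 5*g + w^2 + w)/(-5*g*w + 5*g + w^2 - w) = (w + 1)/(w - 1)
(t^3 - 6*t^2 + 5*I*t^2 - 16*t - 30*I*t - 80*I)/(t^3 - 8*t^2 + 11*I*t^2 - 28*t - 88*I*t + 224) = (t^2 + t*(2 + 5*I) + 10*I)/(t^2 + 11*I*t - 28)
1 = 1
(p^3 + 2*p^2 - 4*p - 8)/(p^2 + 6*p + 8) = (p^2 - 4)/(p + 4)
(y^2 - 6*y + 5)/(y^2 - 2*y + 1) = (y - 5)/(y - 1)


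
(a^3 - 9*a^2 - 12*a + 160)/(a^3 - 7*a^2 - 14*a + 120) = (a - 8)/(a - 6)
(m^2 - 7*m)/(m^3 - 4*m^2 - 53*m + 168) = m*(m - 7)/(m^3 - 4*m^2 - 53*m + 168)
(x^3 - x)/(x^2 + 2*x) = (x^2 - 1)/(x + 2)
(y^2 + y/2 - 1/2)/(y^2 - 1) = (y - 1/2)/(y - 1)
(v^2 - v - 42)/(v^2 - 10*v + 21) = (v + 6)/(v - 3)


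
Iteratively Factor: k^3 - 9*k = (k + 3)*(k^2 - 3*k) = (k - 3)*(k + 3)*(k)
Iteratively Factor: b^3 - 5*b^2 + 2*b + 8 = (b + 1)*(b^2 - 6*b + 8) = (b - 2)*(b + 1)*(b - 4)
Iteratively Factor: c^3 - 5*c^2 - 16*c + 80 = (c - 4)*(c^2 - c - 20) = (c - 5)*(c - 4)*(c + 4)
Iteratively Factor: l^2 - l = (l - 1)*(l)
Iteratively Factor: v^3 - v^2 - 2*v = (v)*(v^2 - v - 2) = v*(v + 1)*(v - 2)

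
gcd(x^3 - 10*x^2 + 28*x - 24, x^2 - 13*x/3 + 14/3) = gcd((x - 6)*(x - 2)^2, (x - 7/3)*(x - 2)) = x - 2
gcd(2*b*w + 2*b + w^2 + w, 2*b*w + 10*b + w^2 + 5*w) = 2*b + w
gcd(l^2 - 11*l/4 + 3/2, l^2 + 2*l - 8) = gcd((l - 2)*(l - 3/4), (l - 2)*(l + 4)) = l - 2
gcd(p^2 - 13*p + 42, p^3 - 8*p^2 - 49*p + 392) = p - 7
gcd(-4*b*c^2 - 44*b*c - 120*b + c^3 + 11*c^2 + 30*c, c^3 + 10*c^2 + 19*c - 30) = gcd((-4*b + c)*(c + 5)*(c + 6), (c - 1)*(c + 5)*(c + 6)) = c^2 + 11*c + 30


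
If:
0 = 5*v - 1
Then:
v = 1/5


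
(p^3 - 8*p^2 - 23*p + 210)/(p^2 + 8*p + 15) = (p^2 - 13*p + 42)/(p + 3)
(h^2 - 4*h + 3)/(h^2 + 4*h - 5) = (h - 3)/(h + 5)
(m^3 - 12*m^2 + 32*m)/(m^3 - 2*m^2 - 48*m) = (m - 4)/(m + 6)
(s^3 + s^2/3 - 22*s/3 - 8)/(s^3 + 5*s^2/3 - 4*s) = (3*s^3 + s^2 - 22*s - 24)/(s*(3*s^2 + 5*s - 12))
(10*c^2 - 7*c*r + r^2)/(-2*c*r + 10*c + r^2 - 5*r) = (-5*c + r)/(r - 5)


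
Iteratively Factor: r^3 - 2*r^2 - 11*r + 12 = (r + 3)*(r^2 - 5*r + 4) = (r - 1)*(r + 3)*(r - 4)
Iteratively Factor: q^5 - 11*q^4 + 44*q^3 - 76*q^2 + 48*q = (q - 2)*(q^4 - 9*q^3 + 26*q^2 - 24*q) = (q - 3)*(q - 2)*(q^3 - 6*q^2 + 8*q) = (q - 3)*(q - 2)^2*(q^2 - 4*q) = q*(q - 3)*(q - 2)^2*(q - 4)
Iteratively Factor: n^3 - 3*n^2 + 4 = (n + 1)*(n^2 - 4*n + 4) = (n - 2)*(n + 1)*(n - 2)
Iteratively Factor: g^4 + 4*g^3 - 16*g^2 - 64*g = (g + 4)*(g^3 - 16*g) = (g + 4)^2*(g^2 - 4*g) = (g - 4)*(g + 4)^2*(g)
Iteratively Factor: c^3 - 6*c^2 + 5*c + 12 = (c - 3)*(c^2 - 3*c - 4) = (c - 3)*(c + 1)*(c - 4)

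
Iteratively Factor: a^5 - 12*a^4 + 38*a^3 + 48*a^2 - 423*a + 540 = (a + 3)*(a^4 - 15*a^3 + 83*a^2 - 201*a + 180) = (a - 4)*(a + 3)*(a^3 - 11*a^2 + 39*a - 45) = (a - 5)*(a - 4)*(a + 3)*(a^2 - 6*a + 9) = (a - 5)*(a - 4)*(a - 3)*(a + 3)*(a - 3)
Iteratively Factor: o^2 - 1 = (o + 1)*(o - 1)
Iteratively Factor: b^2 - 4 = (b - 2)*(b + 2)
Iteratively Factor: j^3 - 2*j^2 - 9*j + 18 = (j - 3)*(j^2 + j - 6) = (j - 3)*(j - 2)*(j + 3)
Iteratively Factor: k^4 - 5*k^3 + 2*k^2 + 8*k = (k + 1)*(k^3 - 6*k^2 + 8*k) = (k - 4)*(k + 1)*(k^2 - 2*k) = (k - 4)*(k - 2)*(k + 1)*(k)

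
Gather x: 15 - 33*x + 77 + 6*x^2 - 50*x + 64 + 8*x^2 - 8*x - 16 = 14*x^2 - 91*x + 140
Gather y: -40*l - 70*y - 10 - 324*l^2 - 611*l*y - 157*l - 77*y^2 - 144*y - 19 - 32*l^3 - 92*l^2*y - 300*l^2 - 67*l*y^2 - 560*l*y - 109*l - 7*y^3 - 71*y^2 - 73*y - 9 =-32*l^3 - 624*l^2 - 306*l - 7*y^3 + y^2*(-67*l - 148) + y*(-92*l^2 - 1171*l - 287) - 38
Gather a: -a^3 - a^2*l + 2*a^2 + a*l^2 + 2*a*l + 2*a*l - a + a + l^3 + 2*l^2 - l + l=-a^3 + a^2*(2 - l) + a*(l^2 + 4*l) + l^3 + 2*l^2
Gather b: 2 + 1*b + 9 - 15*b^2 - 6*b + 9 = -15*b^2 - 5*b + 20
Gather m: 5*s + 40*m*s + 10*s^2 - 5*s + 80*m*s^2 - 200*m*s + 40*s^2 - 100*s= m*(80*s^2 - 160*s) + 50*s^2 - 100*s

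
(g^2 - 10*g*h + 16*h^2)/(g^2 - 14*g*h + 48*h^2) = (g - 2*h)/(g - 6*h)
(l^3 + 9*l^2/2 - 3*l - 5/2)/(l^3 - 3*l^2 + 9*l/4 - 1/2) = 2*(2*l^3 + 9*l^2 - 6*l - 5)/(4*l^3 - 12*l^2 + 9*l - 2)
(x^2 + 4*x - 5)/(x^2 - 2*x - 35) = (x - 1)/(x - 7)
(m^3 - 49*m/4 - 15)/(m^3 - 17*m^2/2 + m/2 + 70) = (m + 3/2)/(m - 7)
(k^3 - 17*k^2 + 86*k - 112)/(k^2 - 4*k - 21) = (k^2 - 10*k + 16)/(k + 3)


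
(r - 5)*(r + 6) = r^2 + r - 30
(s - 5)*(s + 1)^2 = s^3 - 3*s^2 - 9*s - 5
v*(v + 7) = v^2 + 7*v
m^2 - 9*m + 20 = (m - 5)*(m - 4)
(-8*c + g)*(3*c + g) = -24*c^2 - 5*c*g + g^2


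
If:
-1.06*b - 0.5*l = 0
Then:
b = -0.471698113207547*l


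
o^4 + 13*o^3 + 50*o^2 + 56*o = o*(o + 2)*(o + 4)*(o + 7)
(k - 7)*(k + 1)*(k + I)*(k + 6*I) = k^4 - 6*k^3 + 7*I*k^3 - 13*k^2 - 42*I*k^2 + 36*k - 49*I*k + 42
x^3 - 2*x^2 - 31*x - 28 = (x - 7)*(x + 1)*(x + 4)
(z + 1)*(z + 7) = z^2 + 8*z + 7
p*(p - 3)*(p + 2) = p^3 - p^2 - 6*p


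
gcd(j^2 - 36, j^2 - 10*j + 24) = j - 6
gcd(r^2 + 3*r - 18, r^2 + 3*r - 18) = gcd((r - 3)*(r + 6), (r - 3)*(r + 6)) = r^2 + 3*r - 18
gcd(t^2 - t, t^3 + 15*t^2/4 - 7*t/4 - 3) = t - 1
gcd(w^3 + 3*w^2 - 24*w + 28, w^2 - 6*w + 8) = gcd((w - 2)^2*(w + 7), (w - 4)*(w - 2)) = w - 2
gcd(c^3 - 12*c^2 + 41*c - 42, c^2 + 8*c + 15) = 1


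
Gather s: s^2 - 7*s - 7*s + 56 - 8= s^2 - 14*s + 48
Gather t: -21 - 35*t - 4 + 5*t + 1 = -30*t - 24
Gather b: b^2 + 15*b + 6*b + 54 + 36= b^2 + 21*b + 90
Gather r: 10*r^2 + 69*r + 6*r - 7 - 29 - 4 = 10*r^2 + 75*r - 40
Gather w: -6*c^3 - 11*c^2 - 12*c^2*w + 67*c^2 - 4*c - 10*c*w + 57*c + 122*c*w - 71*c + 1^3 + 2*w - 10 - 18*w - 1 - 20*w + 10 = -6*c^3 + 56*c^2 - 18*c + w*(-12*c^2 + 112*c - 36)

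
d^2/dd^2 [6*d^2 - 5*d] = 12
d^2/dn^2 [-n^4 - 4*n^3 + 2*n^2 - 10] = -12*n^2 - 24*n + 4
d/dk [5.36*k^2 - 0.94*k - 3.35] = 10.72*k - 0.94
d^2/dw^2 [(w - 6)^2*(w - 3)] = 6*w - 30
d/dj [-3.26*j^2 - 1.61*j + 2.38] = -6.52*j - 1.61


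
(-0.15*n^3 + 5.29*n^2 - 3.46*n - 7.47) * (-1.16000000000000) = 0.174*n^3 - 6.1364*n^2 + 4.0136*n + 8.6652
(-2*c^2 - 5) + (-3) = -2*c^2 - 8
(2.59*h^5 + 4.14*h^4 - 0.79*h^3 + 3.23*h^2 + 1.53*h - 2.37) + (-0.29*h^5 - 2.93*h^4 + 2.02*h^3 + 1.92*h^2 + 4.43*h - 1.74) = 2.3*h^5 + 1.21*h^4 + 1.23*h^3 + 5.15*h^2 + 5.96*h - 4.11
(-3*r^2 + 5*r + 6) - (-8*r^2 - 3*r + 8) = 5*r^2 + 8*r - 2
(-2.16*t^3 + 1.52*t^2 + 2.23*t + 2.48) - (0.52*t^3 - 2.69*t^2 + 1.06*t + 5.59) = -2.68*t^3 + 4.21*t^2 + 1.17*t - 3.11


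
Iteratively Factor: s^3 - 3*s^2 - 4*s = (s)*(s^2 - 3*s - 4) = s*(s - 4)*(s + 1)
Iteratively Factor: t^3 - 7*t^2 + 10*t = (t)*(t^2 - 7*t + 10) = t*(t - 5)*(t - 2)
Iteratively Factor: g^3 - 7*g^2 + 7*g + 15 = (g - 3)*(g^2 - 4*g - 5) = (g - 5)*(g - 3)*(g + 1)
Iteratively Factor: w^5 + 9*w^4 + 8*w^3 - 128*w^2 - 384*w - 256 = (w + 1)*(w^4 + 8*w^3 - 128*w - 256) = (w - 4)*(w + 1)*(w^3 + 12*w^2 + 48*w + 64) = (w - 4)*(w + 1)*(w + 4)*(w^2 + 8*w + 16) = (w - 4)*(w + 1)*(w + 4)^2*(w + 4)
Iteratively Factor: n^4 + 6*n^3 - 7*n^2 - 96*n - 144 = (n + 3)*(n^3 + 3*n^2 - 16*n - 48) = (n + 3)^2*(n^2 - 16) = (n + 3)^2*(n + 4)*(n - 4)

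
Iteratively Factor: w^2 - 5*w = (w - 5)*(w)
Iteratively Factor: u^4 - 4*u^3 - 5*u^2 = (u)*(u^3 - 4*u^2 - 5*u) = u*(u + 1)*(u^2 - 5*u) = u^2*(u + 1)*(u - 5)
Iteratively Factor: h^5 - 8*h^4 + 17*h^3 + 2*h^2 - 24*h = (h - 4)*(h^4 - 4*h^3 + h^2 + 6*h) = (h - 4)*(h - 2)*(h^3 - 2*h^2 - 3*h) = (h - 4)*(h - 3)*(h - 2)*(h^2 + h) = (h - 4)*(h - 3)*(h - 2)*(h + 1)*(h)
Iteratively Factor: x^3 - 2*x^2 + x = (x - 1)*(x^2 - x) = x*(x - 1)*(x - 1)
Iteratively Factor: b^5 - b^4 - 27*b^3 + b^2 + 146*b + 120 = (b + 1)*(b^4 - 2*b^3 - 25*b^2 + 26*b + 120) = (b - 5)*(b + 1)*(b^3 + 3*b^2 - 10*b - 24) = (b - 5)*(b + 1)*(b + 4)*(b^2 - b - 6) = (b - 5)*(b - 3)*(b + 1)*(b + 4)*(b + 2)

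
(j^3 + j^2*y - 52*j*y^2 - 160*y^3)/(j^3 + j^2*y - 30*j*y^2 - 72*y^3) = (-j^2 + 3*j*y + 40*y^2)/(-j^2 + 3*j*y + 18*y^2)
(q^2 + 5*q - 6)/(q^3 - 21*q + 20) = (q + 6)/(q^2 + q - 20)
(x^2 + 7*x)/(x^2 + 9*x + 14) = x/(x + 2)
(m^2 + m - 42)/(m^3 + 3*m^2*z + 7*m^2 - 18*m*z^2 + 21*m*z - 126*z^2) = (6 - m)/(-m^2 - 3*m*z + 18*z^2)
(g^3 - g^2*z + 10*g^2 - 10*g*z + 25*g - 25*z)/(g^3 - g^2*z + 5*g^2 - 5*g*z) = (g + 5)/g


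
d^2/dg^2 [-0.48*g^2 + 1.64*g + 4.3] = -0.960000000000000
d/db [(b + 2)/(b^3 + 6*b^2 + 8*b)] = 2*(-b - 2)/(b^2*(b^2 + 8*b + 16))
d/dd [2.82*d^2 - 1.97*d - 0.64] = 5.64*d - 1.97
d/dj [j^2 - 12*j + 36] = 2*j - 12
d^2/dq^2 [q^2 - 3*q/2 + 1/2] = 2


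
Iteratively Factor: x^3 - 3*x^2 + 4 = (x + 1)*(x^2 - 4*x + 4) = (x - 2)*(x + 1)*(x - 2)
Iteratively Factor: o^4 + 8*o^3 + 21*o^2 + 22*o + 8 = (o + 4)*(o^3 + 4*o^2 + 5*o + 2) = (o + 1)*(o + 4)*(o^2 + 3*o + 2) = (o + 1)*(o + 2)*(o + 4)*(o + 1)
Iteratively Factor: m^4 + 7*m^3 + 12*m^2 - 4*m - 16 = (m + 4)*(m^3 + 3*m^2 - 4) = (m + 2)*(m + 4)*(m^2 + m - 2) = (m - 1)*(m + 2)*(m + 4)*(m + 2)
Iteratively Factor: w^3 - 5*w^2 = (w)*(w^2 - 5*w) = w^2*(w - 5)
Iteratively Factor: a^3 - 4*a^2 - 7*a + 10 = (a - 5)*(a^2 + a - 2) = (a - 5)*(a + 2)*(a - 1)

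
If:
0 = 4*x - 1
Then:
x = 1/4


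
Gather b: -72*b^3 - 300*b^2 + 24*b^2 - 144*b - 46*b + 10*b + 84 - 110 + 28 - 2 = -72*b^3 - 276*b^2 - 180*b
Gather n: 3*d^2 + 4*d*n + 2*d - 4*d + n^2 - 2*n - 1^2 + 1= 3*d^2 - 2*d + n^2 + n*(4*d - 2)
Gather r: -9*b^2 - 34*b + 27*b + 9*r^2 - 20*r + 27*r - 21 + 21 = -9*b^2 - 7*b + 9*r^2 + 7*r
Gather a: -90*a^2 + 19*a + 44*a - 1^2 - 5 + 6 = -90*a^2 + 63*a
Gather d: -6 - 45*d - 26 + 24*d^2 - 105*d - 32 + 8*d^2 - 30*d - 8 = 32*d^2 - 180*d - 72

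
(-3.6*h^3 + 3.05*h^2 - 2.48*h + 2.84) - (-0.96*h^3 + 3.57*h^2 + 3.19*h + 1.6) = -2.64*h^3 - 0.52*h^2 - 5.67*h + 1.24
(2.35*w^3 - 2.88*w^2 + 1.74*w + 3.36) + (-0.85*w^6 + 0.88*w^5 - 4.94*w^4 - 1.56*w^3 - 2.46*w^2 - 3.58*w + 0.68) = -0.85*w^6 + 0.88*w^5 - 4.94*w^4 + 0.79*w^3 - 5.34*w^2 - 1.84*w + 4.04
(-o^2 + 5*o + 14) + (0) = -o^2 + 5*o + 14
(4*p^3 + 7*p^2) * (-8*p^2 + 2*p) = -32*p^5 - 48*p^4 + 14*p^3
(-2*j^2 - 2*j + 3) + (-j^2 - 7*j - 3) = -3*j^2 - 9*j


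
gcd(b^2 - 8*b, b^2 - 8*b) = b^2 - 8*b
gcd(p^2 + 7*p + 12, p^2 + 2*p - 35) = 1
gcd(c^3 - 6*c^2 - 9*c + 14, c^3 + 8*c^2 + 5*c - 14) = c^2 + c - 2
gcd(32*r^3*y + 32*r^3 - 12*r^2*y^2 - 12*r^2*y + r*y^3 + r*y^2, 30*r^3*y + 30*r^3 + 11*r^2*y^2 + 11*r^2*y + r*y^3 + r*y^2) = r*y + r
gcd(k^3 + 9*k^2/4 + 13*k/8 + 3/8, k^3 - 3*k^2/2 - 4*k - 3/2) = k^2 + 3*k/2 + 1/2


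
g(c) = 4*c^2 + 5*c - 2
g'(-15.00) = -115.00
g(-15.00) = 823.00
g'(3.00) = 29.00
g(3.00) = 49.00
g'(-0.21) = 3.32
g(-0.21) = -2.87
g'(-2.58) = -15.64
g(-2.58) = 11.73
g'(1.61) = 17.88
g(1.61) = 16.42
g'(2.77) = 27.16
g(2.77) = 42.54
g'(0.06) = 5.48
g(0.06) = -1.69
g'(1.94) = 20.52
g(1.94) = 22.75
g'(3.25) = 31.00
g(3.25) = 56.50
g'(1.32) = 15.56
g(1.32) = 11.57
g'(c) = 8*c + 5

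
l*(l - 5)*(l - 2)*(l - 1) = l^4 - 8*l^3 + 17*l^2 - 10*l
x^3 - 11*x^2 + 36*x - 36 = (x - 6)*(x - 3)*(x - 2)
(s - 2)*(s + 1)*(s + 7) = s^3 + 6*s^2 - 9*s - 14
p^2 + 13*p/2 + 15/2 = (p + 3/2)*(p + 5)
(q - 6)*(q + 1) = q^2 - 5*q - 6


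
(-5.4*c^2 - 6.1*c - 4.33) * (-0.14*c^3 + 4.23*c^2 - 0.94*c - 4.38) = 0.756*c^5 - 21.988*c^4 - 20.1208*c^3 + 11.0701*c^2 + 30.7882*c + 18.9654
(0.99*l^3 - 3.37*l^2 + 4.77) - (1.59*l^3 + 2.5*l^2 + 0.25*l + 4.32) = -0.6*l^3 - 5.87*l^2 - 0.25*l + 0.449999999999999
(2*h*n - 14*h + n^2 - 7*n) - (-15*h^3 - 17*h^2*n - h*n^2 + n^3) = 15*h^3 + 17*h^2*n + h*n^2 + 2*h*n - 14*h - n^3 + n^2 - 7*n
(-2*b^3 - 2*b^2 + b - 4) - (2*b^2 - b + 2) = -2*b^3 - 4*b^2 + 2*b - 6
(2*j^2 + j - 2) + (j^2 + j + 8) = 3*j^2 + 2*j + 6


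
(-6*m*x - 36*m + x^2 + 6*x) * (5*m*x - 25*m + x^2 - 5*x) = -30*m^2*x^2 - 30*m^2*x + 900*m^2 - m*x^3 - m*x^2 + 30*m*x + x^4 + x^3 - 30*x^2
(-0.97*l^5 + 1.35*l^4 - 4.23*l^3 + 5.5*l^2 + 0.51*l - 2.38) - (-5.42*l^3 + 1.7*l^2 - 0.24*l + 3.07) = -0.97*l^5 + 1.35*l^4 + 1.19*l^3 + 3.8*l^2 + 0.75*l - 5.45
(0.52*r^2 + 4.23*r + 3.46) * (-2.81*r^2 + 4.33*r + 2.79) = -1.4612*r^4 - 9.6347*r^3 + 10.0441*r^2 + 26.7835*r + 9.6534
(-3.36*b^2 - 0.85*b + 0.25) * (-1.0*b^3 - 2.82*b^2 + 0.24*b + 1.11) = 3.36*b^5 + 10.3252*b^4 + 1.3406*b^3 - 4.6386*b^2 - 0.8835*b + 0.2775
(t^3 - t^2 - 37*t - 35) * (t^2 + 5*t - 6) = t^5 + 4*t^4 - 48*t^3 - 214*t^2 + 47*t + 210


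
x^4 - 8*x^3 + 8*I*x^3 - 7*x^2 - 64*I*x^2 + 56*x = x*(x - 8)*(x + I)*(x + 7*I)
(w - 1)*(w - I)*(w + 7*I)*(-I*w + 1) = -I*w^4 + 7*w^3 + I*w^3 - 7*w^2 - I*w^2 + 7*w + I*w - 7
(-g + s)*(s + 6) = -g*s - 6*g + s^2 + 6*s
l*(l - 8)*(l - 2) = l^3 - 10*l^2 + 16*l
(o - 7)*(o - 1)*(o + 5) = o^3 - 3*o^2 - 33*o + 35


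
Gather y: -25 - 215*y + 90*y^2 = 90*y^2 - 215*y - 25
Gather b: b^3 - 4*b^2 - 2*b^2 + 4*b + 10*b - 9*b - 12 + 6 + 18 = b^3 - 6*b^2 + 5*b + 12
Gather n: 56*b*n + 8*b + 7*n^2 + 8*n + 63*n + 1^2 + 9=8*b + 7*n^2 + n*(56*b + 71) + 10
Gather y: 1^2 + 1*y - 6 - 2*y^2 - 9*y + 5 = -2*y^2 - 8*y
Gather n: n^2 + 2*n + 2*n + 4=n^2 + 4*n + 4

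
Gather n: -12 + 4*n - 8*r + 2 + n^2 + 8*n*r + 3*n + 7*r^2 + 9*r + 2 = n^2 + n*(8*r + 7) + 7*r^2 + r - 8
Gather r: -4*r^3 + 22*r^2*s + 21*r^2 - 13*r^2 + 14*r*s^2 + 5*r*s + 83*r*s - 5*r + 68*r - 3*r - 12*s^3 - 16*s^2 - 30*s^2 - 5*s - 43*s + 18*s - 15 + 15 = -4*r^3 + r^2*(22*s + 8) + r*(14*s^2 + 88*s + 60) - 12*s^3 - 46*s^2 - 30*s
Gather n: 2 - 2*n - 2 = -2*n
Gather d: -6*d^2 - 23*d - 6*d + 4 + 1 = -6*d^2 - 29*d + 5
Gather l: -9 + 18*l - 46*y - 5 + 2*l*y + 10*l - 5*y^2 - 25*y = l*(2*y + 28) - 5*y^2 - 71*y - 14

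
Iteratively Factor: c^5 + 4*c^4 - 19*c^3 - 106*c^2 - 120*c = (c + 4)*(c^4 - 19*c^2 - 30*c) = (c - 5)*(c + 4)*(c^3 + 5*c^2 + 6*c) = (c - 5)*(c + 2)*(c + 4)*(c^2 + 3*c) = c*(c - 5)*(c + 2)*(c + 4)*(c + 3)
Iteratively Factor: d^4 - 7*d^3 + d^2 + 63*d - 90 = (d - 2)*(d^3 - 5*d^2 - 9*d + 45) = (d - 2)*(d + 3)*(d^2 - 8*d + 15) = (d - 5)*(d - 2)*(d + 3)*(d - 3)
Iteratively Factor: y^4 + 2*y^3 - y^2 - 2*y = (y - 1)*(y^3 + 3*y^2 + 2*y) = (y - 1)*(y + 1)*(y^2 + 2*y) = (y - 1)*(y + 1)*(y + 2)*(y)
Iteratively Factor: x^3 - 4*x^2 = (x)*(x^2 - 4*x) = x*(x - 4)*(x)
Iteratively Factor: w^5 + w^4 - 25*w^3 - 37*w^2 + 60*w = (w - 5)*(w^4 + 6*w^3 + 5*w^2 - 12*w) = (w - 5)*(w + 4)*(w^3 + 2*w^2 - 3*w) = (w - 5)*(w - 1)*(w + 4)*(w^2 + 3*w) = (w - 5)*(w - 1)*(w + 3)*(w + 4)*(w)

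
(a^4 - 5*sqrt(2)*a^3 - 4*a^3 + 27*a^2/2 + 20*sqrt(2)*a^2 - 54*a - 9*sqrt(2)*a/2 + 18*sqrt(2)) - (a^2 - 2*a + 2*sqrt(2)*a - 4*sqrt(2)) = a^4 - 5*sqrt(2)*a^3 - 4*a^3 + 25*a^2/2 + 20*sqrt(2)*a^2 - 52*a - 13*sqrt(2)*a/2 + 22*sqrt(2)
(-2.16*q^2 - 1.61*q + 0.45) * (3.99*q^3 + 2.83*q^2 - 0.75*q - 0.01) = -8.6184*q^5 - 12.5367*q^4 - 1.1408*q^3 + 2.5026*q^2 - 0.3214*q - 0.0045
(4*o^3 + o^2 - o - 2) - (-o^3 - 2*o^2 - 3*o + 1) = 5*o^3 + 3*o^2 + 2*o - 3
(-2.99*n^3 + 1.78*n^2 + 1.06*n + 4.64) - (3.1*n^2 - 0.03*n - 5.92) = -2.99*n^3 - 1.32*n^2 + 1.09*n + 10.56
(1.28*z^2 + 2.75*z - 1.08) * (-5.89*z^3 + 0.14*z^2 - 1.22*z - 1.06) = -7.5392*z^5 - 16.0183*z^4 + 5.1846*z^3 - 4.863*z^2 - 1.5974*z + 1.1448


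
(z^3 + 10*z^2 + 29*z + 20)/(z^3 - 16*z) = (z^2 + 6*z + 5)/(z*(z - 4))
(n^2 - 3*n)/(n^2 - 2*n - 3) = n/(n + 1)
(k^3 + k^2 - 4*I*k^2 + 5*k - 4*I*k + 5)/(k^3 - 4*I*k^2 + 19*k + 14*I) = (k^2 + k*(1 - 5*I) - 5*I)/(k^2 - 5*I*k + 14)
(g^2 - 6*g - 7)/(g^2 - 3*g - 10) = (-g^2 + 6*g + 7)/(-g^2 + 3*g + 10)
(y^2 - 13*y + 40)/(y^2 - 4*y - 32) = (y - 5)/(y + 4)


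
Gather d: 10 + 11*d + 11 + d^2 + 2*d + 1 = d^2 + 13*d + 22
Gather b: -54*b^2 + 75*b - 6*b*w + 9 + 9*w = -54*b^2 + b*(75 - 6*w) + 9*w + 9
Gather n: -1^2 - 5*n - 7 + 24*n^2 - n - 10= 24*n^2 - 6*n - 18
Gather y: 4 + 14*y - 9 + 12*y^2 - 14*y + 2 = 12*y^2 - 3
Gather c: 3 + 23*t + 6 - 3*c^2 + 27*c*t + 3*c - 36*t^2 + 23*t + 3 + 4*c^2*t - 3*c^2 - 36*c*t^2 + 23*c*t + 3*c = c^2*(4*t - 6) + c*(-36*t^2 + 50*t + 6) - 36*t^2 + 46*t + 12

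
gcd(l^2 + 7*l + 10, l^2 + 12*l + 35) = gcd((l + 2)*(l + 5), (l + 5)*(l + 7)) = l + 5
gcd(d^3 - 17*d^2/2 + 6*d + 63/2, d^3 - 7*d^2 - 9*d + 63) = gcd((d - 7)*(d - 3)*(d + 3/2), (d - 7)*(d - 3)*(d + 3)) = d^2 - 10*d + 21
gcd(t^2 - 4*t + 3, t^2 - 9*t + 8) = t - 1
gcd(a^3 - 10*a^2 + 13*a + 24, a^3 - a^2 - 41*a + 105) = a - 3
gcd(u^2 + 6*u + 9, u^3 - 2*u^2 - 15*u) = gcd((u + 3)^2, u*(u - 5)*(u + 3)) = u + 3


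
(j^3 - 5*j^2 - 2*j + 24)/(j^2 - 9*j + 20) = (j^2 - j - 6)/(j - 5)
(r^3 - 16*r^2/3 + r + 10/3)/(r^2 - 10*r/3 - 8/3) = (r^2 - 6*r + 5)/(r - 4)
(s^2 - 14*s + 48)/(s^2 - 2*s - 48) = (s - 6)/(s + 6)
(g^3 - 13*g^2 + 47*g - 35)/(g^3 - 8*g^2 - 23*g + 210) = (g^2 - 6*g + 5)/(g^2 - g - 30)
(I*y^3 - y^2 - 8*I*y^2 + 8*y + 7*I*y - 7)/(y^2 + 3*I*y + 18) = (I*y^3 - y^2*(1 + 8*I) + y*(8 + 7*I) - 7)/(y^2 + 3*I*y + 18)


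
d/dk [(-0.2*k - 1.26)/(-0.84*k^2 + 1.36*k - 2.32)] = (-0.168*k^2 - 2.1168*k + 2.1776)/(0.7056*k^4 - 2.2848*k^3 + 5.7472*k^2 - 6.3104*k + 5.3824)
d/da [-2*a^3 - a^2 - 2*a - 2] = -6*a^2 - 2*a - 2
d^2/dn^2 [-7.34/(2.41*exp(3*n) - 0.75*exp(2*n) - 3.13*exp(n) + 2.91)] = (-7.34*(-14.46*exp(2*n) + 3.0*exp(n) + 6.26)*(-7.23*exp(2*n) + 1.5*exp(n) + 3.13)*exp(n) + (159.2046*exp(2*n) - 22.02*exp(n) - 22.9742)*(2.41*exp(3*n) - 0.75*exp(2*n) - 3.13*exp(n) + 2.91))*exp(n)/(2.41*exp(3*n) - 0.75*exp(2*n) - 3.13*exp(n) + 2.91)^3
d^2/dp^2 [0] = 0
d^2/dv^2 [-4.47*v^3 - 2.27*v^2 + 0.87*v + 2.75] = -26.82*v - 4.54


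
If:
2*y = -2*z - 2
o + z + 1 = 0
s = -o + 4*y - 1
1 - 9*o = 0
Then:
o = 1/9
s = -2/3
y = 1/9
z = -10/9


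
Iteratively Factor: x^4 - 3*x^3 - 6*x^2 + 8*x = (x - 1)*(x^3 - 2*x^2 - 8*x) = x*(x - 1)*(x^2 - 2*x - 8) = x*(x - 1)*(x + 2)*(x - 4)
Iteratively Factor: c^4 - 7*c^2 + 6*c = (c + 3)*(c^3 - 3*c^2 + 2*c) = (c - 1)*(c + 3)*(c^2 - 2*c) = c*(c - 1)*(c + 3)*(c - 2)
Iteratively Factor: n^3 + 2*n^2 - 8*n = (n - 2)*(n^2 + 4*n) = n*(n - 2)*(n + 4)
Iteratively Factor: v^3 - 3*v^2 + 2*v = (v)*(v^2 - 3*v + 2) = v*(v - 2)*(v - 1)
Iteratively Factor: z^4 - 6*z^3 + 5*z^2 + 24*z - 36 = (z - 3)*(z^3 - 3*z^2 - 4*z + 12) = (z - 3)*(z + 2)*(z^2 - 5*z + 6) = (z - 3)*(z - 2)*(z + 2)*(z - 3)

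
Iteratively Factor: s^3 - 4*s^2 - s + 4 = (s - 1)*(s^2 - 3*s - 4) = (s - 1)*(s + 1)*(s - 4)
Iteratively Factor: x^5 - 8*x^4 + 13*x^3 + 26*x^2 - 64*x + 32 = (x - 1)*(x^4 - 7*x^3 + 6*x^2 + 32*x - 32) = (x - 1)^2*(x^3 - 6*x^2 + 32) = (x - 4)*(x - 1)^2*(x^2 - 2*x - 8) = (x - 4)*(x - 1)^2*(x + 2)*(x - 4)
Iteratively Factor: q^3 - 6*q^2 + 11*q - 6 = (q - 1)*(q^2 - 5*q + 6) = (q - 2)*(q - 1)*(q - 3)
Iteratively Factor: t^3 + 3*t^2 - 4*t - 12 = (t - 2)*(t^2 + 5*t + 6) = (t - 2)*(t + 2)*(t + 3)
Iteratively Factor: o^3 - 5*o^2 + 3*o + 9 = (o - 3)*(o^2 - 2*o - 3) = (o - 3)^2*(o + 1)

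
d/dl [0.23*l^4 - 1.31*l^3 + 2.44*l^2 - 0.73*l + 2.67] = 0.92*l^3 - 3.93*l^2 + 4.88*l - 0.73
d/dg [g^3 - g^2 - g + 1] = 3*g^2 - 2*g - 1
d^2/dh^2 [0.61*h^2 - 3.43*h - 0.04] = 1.22000000000000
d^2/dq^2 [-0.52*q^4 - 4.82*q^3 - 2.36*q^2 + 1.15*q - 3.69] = -6.24*q^2 - 28.92*q - 4.72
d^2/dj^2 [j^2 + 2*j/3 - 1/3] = 2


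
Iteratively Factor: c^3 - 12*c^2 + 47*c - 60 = (c - 5)*(c^2 - 7*c + 12) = (c - 5)*(c - 3)*(c - 4)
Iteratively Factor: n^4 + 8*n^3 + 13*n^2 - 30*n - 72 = (n + 4)*(n^3 + 4*n^2 - 3*n - 18) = (n - 2)*(n + 4)*(n^2 + 6*n + 9) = (n - 2)*(n + 3)*(n + 4)*(n + 3)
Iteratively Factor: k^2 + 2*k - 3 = (k - 1)*(k + 3)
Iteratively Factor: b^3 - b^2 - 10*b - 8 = (b - 4)*(b^2 + 3*b + 2) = (b - 4)*(b + 2)*(b + 1)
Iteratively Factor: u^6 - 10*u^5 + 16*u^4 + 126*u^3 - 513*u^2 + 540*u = (u - 3)*(u^5 - 7*u^4 - 5*u^3 + 111*u^2 - 180*u) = u*(u - 3)*(u^4 - 7*u^3 - 5*u^2 + 111*u - 180) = u*(u - 5)*(u - 3)*(u^3 - 2*u^2 - 15*u + 36) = u*(u - 5)*(u - 3)^2*(u^2 + u - 12) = u*(u - 5)*(u - 3)^2*(u + 4)*(u - 3)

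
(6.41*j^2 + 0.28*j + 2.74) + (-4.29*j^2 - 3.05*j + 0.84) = 2.12*j^2 - 2.77*j + 3.58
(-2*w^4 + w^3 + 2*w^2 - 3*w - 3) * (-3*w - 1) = 6*w^5 - w^4 - 7*w^3 + 7*w^2 + 12*w + 3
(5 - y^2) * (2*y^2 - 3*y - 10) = -2*y^4 + 3*y^3 + 20*y^2 - 15*y - 50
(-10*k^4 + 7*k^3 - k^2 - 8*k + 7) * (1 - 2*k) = 20*k^5 - 24*k^4 + 9*k^3 + 15*k^2 - 22*k + 7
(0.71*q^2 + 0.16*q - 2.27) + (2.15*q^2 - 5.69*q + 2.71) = 2.86*q^2 - 5.53*q + 0.44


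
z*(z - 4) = z^2 - 4*z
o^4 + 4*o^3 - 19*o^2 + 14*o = o*(o - 2)*(o - 1)*(o + 7)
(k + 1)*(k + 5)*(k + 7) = k^3 + 13*k^2 + 47*k + 35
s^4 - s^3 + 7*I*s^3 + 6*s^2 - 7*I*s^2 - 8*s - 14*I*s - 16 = (s - 2)*(s + 1)*(s - I)*(s + 8*I)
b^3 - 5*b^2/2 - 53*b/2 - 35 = (b - 7)*(b + 2)*(b + 5/2)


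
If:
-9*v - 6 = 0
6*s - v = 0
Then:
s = -1/9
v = -2/3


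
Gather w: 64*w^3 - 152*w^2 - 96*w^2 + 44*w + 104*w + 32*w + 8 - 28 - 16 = 64*w^3 - 248*w^2 + 180*w - 36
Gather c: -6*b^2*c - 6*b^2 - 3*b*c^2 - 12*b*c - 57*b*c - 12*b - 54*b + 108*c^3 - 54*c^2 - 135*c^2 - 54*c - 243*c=-6*b^2 - 66*b + 108*c^3 + c^2*(-3*b - 189) + c*(-6*b^2 - 69*b - 297)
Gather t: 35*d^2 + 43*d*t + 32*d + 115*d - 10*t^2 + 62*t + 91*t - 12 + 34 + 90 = 35*d^2 + 147*d - 10*t^2 + t*(43*d + 153) + 112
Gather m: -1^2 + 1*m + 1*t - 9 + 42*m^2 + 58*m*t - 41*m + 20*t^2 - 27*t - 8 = 42*m^2 + m*(58*t - 40) + 20*t^2 - 26*t - 18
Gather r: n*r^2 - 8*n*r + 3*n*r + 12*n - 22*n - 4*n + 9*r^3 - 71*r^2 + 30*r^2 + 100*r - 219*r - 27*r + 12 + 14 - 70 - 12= -14*n + 9*r^3 + r^2*(n - 41) + r*(-5*n - 146) - 56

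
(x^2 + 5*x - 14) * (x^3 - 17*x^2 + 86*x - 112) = x^5 - 12*x^4 - 13*x^3 + 556*x^2 - 1764*x + 1568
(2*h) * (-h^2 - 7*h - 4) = -2*h^3 - 14*h^2 - 8*h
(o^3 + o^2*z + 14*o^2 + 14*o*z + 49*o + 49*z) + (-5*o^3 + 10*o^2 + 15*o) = -4*o^3 + o^2*z + 24*o^2 + 14*o*z + 64*o + 49*z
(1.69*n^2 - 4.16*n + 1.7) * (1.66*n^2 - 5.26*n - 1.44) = 2.8054*n^4 - 15.795*n^3 + 22.27*n^2 - 2.9516*n - 2.448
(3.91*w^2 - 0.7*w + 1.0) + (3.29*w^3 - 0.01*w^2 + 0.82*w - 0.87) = 3.29*w^3 + 3.9*w^2 + 0.12*w + 0.13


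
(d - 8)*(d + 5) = d^2 - 3*d - 40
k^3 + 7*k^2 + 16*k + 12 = (k + 2)^2*(k + 3)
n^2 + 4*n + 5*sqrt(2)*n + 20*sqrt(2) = (n + 4)*(n + 5*sqrt(2))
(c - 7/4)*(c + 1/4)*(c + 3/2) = c^3 - 43*c/16 - 21/32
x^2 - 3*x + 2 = (x - 2)*(x - 1)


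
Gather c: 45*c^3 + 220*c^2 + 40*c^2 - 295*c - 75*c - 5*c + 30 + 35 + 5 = 45*c^3 + 260*c^2 - 375*c + 70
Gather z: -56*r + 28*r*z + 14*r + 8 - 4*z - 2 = -42*r + z*(28*r - 4) + 6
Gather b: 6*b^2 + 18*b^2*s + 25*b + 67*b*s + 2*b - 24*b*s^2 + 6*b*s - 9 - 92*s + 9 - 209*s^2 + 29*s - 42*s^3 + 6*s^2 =b^2*(18*s + 6) + b*(-24*s^2 + 73*s + 27) - 42*s^3 - 203*s^2 - 63*s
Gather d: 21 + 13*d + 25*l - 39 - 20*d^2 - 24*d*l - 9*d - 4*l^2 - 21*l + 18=-20*d^2 + d*(4 - 24*l) - 4*l^2 + 4*l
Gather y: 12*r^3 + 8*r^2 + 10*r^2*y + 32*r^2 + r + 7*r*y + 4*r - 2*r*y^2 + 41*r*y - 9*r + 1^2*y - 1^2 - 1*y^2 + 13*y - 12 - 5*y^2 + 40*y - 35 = 12*r^3 + 40*r^2 - 4*r + y^2*(-2*r - 6) + y*(10*r^2 + 48*r + 54) - 48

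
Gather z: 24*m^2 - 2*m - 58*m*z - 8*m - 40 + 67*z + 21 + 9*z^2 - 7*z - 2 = 24*m^2 - 10*m + 9*z^2 + z*(60 - 58*m) - 21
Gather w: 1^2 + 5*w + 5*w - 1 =10*w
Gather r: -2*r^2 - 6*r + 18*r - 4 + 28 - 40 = -2*r^2 + 12*r - 16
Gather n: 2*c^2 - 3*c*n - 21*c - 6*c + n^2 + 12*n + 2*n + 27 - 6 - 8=2*c^2 - 27*c + n^2 + n*(14 - 3*c) + 13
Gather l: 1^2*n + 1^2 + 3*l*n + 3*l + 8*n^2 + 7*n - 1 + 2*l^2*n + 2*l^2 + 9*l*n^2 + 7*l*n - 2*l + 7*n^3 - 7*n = l^2*(2*n + 2) + l*(9*n^2 + 10*n + 1) + 7*n^3 + 8*n^2 + n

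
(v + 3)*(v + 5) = v^2 + 8*v + 15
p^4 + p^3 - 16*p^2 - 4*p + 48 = (p - 3)*(p - 2)*(p + 2)*(p + 4)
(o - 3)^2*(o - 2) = o^3 - 8*o^2 + 21*o - 18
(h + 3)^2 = h^2 + 6*h + 9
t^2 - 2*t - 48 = (t - 8)*(t + 6)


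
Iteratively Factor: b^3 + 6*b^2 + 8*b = (b + 4)*(b^2 + 2*b) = (b + 2)*(b + 4)*(b)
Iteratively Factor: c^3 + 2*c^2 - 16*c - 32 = (c + 4)*(c^2 - 2*c - 8) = (c - 4)*(c + 4)*(c + 2)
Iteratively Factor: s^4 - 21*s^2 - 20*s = (s)*(s^3 - 21*s - 20) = s*(s - 5)*(s^2 + 5*s + 4) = s*(s - 5)*(s + 1)*(s + 4)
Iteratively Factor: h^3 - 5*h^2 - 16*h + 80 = (h + 4)*(h^2 - 9*h + 20) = (h - 4)*(h + 4)*(h - 5)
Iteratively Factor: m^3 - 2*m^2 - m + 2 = (m - 2)*(m^2 - 1) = (m - 2)*(m + 1)*(m - 1)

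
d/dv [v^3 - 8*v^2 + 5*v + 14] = 3*v^2 - 16*v + 5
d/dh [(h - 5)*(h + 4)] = 2*h - 1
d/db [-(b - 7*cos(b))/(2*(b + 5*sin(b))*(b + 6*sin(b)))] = (-7*b^2*sin(b) + 11*b^2*cos(b) + b^2 + 30*b*sin(2*b) - 14*b*cos(b) - 77*b - 525*sin(b)/2 - 77*sin(2*b)/2 - 105*sin(3*b)/2 + 15*cos(2*b) - 15)/(2*(b + 5*sin(b))^2*(b + 6*sin(b))^2)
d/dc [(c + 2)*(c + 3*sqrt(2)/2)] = 2*c + 2 + 3*sqrt(2)/2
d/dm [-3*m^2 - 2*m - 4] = -6*m - 2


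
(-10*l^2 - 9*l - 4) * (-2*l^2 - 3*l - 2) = 20*l^4 + 48*l^3 + 55*l^2 + 30*l + 8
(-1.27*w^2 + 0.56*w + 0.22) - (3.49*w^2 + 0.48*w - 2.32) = -4.76*w^2 + 0.0800000000000001*w + 2.54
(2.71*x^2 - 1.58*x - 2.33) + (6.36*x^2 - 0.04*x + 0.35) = 9.07*x^2 - 1.62*x - 1.98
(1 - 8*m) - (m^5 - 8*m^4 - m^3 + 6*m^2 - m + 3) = -m^5 + 8*m^4 + m^3 - 6*m^2 - 7*m - 2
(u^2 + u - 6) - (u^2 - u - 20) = 2*u + 14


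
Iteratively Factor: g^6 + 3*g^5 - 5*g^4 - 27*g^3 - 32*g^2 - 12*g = (g + 2)*(g^5 + g^4 - 7*g^3 - 13*g^2 - 6*g) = (g + 1)*(g + 2)*(g^4 - 7*g^2 - 6*g) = (g + 1)^2*(g + 2)*(g^3 - g^2 - 6*g) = (g - 3)*(g + 1)^2*(g + 2)*(g^2 + 2*g) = g*(g - 3)*(g + 1)^2*(g + 2)*(g + 2)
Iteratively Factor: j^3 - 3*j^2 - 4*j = (j + 1)*(j^2 - 4*j) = j*(j + 1)*(j - 4)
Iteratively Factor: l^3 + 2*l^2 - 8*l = (l + 4)*(l^2 - 2*l) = l*(l + 4)*(l - 2)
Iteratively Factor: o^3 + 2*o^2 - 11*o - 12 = (o + 4)*(o^2 - 2*o - 3) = (o + 1)*(o + 4)*(o - 3)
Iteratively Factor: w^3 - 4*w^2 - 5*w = (w - 5)*(w^2 + w) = (w - 5)*(w + 1)*(w)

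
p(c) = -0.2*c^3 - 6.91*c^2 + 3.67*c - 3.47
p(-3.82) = -107.17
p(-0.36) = -5.68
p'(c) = -0.6*c^2 - 13.82*c + 3.67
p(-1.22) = -17.87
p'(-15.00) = 75.97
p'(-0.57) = 11.35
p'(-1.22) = 19.64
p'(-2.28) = 32.06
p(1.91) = -23.06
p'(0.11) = 2.14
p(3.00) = -60.05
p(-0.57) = -7.77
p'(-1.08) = 17.90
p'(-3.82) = 47.71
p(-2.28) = -45.39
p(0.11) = -3.15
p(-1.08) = -15.24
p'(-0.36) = 8.57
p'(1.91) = -24.92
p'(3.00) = -43.19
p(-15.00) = -938.27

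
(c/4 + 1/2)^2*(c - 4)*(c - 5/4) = c^4/16 - 5*c^3/64 - 3*c^2/4 - c/16 + 5/4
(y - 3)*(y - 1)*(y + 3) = y^3 - y^2 - 9*y + 9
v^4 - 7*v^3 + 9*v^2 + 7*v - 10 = (v - 5)*(v - 2)*(v - 1)*(v + 1)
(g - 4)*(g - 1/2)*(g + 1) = g^3 - 7*g^2/2 - 5*g/2 + 2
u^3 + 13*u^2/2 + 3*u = u*(u + 1/2)*(u + 6)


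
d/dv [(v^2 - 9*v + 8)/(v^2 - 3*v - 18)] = 2*(3*v^2 - 26*v + 93)/(v^4 - 6*v^3 - 27*v^2 + 108*v + 324)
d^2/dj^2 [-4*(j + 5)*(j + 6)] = -8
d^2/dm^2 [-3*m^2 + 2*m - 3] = -6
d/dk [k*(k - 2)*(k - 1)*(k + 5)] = 4*k^3 + 6*k^2 - 26*k + 10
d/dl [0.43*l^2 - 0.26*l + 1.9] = 0.86*l - 0.26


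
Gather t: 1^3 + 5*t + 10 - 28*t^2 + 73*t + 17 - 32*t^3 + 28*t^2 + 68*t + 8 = -32*t^3 + 146*t + 36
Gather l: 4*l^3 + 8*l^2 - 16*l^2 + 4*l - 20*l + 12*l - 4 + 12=4*l^3 - 8*l^2 - 4*l + 8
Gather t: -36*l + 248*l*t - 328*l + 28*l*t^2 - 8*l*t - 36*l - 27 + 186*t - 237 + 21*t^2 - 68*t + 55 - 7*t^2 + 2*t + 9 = -400*l + t^2*(28*l + 14) + t*(240*l + 120) - 200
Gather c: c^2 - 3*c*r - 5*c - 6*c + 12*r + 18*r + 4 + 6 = c^2 + c*(-3*r - 11) + 30*r + 10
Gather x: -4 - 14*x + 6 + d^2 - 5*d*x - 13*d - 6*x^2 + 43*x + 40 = d^2 - 13*d - 6*x^2 + x*(29 - 5*d) + 42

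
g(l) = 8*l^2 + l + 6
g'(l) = 16*l + 1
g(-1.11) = 14.75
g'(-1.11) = -16.76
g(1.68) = 30.26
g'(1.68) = 27.88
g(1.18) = 18.32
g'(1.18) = 19.88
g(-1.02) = 13.30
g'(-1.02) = -15.32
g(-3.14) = 81.74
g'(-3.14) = -49.24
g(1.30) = 20.82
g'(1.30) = 21.80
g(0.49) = 8.41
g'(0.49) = 8.84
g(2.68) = 66.14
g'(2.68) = 43.88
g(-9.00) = 645.00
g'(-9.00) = -143.00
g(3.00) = 81.00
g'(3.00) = 49.00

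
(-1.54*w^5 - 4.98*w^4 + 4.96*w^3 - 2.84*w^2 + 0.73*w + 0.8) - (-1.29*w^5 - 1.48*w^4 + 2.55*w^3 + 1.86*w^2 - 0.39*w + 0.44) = -0.25*w^5 - 3.5*w^4 + 2.41*w^3 - 4.7*w^2 + 1.12*w + 0.36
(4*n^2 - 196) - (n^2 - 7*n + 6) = 3*n^2 + 7*n - 202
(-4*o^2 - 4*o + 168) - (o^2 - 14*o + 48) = -5*o^2 + 10*o + 120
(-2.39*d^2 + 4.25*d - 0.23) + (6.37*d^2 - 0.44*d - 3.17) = 3.98*d^2 + 3.81*d - 3.4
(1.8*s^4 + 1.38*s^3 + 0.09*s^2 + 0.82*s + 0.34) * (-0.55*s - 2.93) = -0.99*s^5 - 6.033*s^4 - 4.0929*s^3 - 0.7147*s^2 - 2.5896*s - 0.9962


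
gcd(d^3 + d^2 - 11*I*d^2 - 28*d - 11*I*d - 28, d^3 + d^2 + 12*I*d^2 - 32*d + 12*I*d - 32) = d + 1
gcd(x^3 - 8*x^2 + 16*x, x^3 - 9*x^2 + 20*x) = x^2 - 4*x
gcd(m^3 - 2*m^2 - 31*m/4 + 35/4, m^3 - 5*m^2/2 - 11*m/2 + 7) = m^2 - 9*m/2 + 7/2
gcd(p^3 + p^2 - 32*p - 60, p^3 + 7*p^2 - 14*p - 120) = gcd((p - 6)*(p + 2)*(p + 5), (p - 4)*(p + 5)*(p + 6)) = p + 5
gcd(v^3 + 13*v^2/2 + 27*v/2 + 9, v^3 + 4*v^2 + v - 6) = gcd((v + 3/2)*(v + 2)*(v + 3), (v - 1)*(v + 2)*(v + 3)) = v^2 + 5*v + 6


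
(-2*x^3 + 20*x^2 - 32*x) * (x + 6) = -2*x^4 + 8*x^3 + 88*x^2 - 192*x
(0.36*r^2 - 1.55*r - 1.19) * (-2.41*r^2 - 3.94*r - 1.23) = -0.8676*r^4 + 2.3171*r^3 + 8.5321*r^2 + 6.5951*r + 1.4637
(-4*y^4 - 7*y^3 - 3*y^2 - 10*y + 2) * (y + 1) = -4*y^5 - 11*y^4 - 10*y^3 - 13*y^2 - 8*y + 2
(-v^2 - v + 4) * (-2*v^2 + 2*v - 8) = 2*v^4 - 2*v^2 + 16*v - 32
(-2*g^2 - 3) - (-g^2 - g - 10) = -g^2 + g + 7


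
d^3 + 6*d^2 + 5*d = d*(d + 1)*(d + 5)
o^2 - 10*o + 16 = (o - 8)*(o - 2)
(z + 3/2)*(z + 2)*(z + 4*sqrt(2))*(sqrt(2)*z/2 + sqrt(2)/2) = sqrt(2)*z^4/2 + 9*sqrt(2)*z^3/4 + 4*z^3 + 13*sqrt(2)*z^2/4 + 18*z^2 + 3*sqrt(2)*z/2 + 26*z + 12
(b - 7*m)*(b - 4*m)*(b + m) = b^3 - 10*b^2*m + 17*b*m^2 + 28*m^3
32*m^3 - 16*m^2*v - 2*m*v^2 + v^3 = (-4*m + v)*(-2*m + v)*(4*m + v)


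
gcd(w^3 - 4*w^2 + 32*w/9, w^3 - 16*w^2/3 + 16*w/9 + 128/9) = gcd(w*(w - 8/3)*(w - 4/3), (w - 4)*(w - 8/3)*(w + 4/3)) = w - 8/3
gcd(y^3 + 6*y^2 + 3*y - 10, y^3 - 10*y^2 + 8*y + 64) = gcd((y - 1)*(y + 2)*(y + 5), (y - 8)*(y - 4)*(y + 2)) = y + 2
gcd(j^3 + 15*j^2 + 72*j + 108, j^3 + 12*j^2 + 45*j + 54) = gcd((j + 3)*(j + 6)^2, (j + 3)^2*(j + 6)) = j^2 + 9*j + 18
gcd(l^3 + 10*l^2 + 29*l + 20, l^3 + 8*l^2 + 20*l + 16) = l + 4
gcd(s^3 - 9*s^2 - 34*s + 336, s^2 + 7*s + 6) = s + 6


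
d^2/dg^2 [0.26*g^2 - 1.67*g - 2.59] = 0.520000000000000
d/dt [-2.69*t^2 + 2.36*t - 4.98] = 2.36 - 5.38*t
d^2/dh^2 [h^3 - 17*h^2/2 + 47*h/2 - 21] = 6*h - 17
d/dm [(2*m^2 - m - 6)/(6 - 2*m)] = (-m^2 + 6*m - 9/2)/(m^2 - 6*m + 9)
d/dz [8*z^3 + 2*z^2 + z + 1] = 24*z^2 + 4*z + 1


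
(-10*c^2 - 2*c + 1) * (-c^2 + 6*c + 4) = 10*c^4 - 58*c^3 - 53*c^2 - 2*c + 4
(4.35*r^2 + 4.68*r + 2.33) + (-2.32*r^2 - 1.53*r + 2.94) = 2.03*r^2 + 3.15*r + 5.27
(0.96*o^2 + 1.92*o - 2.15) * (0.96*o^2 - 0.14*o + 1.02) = 0.9216*o^4 + 1.7088*o^3 - 1.3536*o^2 + 2.2594*o - 2.193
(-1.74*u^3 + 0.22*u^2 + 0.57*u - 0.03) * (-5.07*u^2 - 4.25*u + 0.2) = 8.8218*u^5 + 6.2796*u^4 - 4.1729*u^3 - 2.2264*u^2 + 0.2415*u - 0.006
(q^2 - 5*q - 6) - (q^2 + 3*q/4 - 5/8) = -23*q/4 - 43/8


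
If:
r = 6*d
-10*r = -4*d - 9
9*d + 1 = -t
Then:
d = 9/56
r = 27/28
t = -137/56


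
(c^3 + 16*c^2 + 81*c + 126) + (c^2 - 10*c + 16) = c^3 + 17*c^2 + 71*c + 142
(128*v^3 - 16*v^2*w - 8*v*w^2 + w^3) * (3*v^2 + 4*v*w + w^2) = 384*v^5 + 464*v^4*w + 40*v^3*w^2 - 45*v^2*w^3 - 4*v*w^4 + w^5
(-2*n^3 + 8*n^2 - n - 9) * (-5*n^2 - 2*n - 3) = 10*n^5 - 36*n^4 - 5*n^3 + 23*n^2 + 21*n + 27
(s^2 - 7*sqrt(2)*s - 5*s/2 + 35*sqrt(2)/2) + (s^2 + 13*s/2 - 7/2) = 2*s^2 - 7*sqrt(2)*s + 4*s - 7/2 + 35*sqrt(2)/2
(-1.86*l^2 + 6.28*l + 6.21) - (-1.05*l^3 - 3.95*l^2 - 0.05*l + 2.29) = 1.05*l^3 + 2.09*l^2 + 6.33*l + 3.92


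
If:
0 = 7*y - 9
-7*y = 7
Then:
No Solution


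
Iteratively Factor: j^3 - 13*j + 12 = (j - 1)*(j^2 + j - 12) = (j - 1)*(j + 4)*(j - 3)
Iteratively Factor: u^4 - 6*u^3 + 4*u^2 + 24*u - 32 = (u - 2)*(u^3 - 4*u^2 - 4*u + 16) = (u - 2)^2*(u^2 - 2*u - 8) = (u - 2)^2*(u + 2)*(u - 4)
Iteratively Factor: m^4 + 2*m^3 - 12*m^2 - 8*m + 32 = (m + 4)*(m^3 - 2*m^2 - 4*m + 8) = (m - 2)*(m + 4)*(m^2 - 4) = (m - 2)^2*(m + 4)*(m + 2)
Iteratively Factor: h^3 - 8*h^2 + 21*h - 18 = (h - 2)*(h^2 - 6*h + 9) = (h - 3)*(h - 2)*(h - 3)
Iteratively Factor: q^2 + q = (q + 1)*(q)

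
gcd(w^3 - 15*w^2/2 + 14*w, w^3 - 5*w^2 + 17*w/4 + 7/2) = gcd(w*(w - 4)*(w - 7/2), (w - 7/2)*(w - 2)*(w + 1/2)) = w - 7/2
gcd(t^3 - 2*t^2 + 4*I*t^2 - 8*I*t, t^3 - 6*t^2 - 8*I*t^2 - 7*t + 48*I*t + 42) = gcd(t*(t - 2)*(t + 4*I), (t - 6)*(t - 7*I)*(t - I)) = 1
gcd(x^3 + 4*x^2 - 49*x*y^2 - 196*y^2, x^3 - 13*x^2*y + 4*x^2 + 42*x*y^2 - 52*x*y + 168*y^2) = x^2 - 7*x*y + 4*x - 28*y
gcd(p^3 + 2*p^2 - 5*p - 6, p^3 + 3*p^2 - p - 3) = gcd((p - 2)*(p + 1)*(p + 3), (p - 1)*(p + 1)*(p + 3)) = p^2 + 4*p + 3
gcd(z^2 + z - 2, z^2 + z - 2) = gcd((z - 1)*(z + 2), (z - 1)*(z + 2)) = z^2 + z - 2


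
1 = 1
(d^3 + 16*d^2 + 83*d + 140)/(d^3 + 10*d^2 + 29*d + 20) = (d + 7)/(d + 1)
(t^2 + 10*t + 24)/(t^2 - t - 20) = (t + 6)/(t - 5)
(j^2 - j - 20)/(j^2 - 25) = (j + 4)/(j + 5)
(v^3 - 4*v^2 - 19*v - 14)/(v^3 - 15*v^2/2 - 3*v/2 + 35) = 2*(v + 1)/(2*v - 5)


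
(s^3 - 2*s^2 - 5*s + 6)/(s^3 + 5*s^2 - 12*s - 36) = (s - 1)/(s + 6)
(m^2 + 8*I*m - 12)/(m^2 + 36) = (m + 2*I)/(m - 6*I)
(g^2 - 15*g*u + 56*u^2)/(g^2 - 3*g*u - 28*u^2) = (g - 8*u)/(g + 4*u)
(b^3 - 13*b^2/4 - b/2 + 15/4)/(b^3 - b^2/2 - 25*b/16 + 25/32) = 8*(b^2 - 2*b - 3)/(8*b^2 + 6*b - 5)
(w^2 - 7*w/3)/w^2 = (w - 7/3)/w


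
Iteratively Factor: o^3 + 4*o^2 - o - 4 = (o + 4)*(o^2 - 1) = (o - 1)*(o + 4)*(o + 1)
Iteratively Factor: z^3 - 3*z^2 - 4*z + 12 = (z - 3)*(z^2 - 4) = (z - 3)*(z + 2)*(z - 2)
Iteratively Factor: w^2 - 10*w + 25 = (w - 5)*(w - 5)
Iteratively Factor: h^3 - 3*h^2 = (h)*(h^2 - 3*h) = h*(h - 3)*(h)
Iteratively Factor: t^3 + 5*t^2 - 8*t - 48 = (t + 4)*(t^2 + t - 12) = (t - 3)*(t + 4)*(t + 4)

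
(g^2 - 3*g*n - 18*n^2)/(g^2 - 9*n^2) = (g - 6*n)/(g - 3*n)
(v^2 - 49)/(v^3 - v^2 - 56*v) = (v - 7)/(v*(v - 8))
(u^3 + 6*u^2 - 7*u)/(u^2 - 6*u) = (u^2 + 6*u - 7)/(u - 6)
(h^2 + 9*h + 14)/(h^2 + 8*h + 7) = (h + 2)/(h + 1)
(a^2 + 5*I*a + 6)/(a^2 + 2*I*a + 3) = (a + 6*I)/(a + 3*I)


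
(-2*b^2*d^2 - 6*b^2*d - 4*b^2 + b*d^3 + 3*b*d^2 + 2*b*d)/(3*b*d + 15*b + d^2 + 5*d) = b*(-2*b*d^2 - 6*b*d - 4*b + d^3 + 3*d^2 + 2*d)/(3*b*d + 15*b + d^2 + 5*d)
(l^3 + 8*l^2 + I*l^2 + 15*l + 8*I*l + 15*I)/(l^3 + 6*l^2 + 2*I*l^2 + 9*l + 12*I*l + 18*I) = (l^2 + l*(5 + I) + 5*I)/(l^2 + l*(3 + 2*I) + 6*I)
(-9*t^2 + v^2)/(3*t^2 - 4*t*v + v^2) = (-3*t - v)/(t - v)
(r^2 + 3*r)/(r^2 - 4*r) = (r + 3)/(r - 4)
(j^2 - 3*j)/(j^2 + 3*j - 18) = j/(j + 6)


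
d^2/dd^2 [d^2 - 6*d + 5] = 2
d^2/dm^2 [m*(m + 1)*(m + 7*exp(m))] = 7*m^2*exp(m) + 35*m*exp(m) + 6*m + 28*exp(m) + 2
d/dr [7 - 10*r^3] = -30*r^2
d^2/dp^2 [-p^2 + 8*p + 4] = -2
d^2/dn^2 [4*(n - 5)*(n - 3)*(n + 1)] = 24*n - 56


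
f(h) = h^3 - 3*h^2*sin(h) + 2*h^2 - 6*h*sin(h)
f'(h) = -3*h^2*cos(h) + 3*h^2 - 6*h*sin(h) - 6*h*cos(h) + 4*h - 6*sin(h)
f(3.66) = 106.61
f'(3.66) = 122.66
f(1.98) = -6.09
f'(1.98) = 12.68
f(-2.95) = -6.67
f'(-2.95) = 20.33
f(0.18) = -0.14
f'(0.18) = -1.61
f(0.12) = -0.06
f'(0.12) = -1.04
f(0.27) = -0.32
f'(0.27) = -2.51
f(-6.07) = -165.64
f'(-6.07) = 20.25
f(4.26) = 185.56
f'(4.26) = 134.84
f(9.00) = 768.60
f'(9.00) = 524.88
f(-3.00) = -7.73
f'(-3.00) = 22.22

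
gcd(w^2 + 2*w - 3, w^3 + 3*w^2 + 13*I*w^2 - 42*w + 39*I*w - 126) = w + 3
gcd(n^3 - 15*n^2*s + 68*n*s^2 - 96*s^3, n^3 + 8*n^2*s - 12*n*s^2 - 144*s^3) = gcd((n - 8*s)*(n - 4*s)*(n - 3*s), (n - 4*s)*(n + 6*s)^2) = -n + 4*s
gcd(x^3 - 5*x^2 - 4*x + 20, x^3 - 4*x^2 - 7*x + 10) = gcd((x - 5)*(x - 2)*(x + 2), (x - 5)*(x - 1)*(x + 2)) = x^2 - 3*x - 10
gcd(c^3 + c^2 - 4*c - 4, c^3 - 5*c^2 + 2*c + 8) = c^2 - c - 2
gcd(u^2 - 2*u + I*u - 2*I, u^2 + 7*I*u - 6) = u + I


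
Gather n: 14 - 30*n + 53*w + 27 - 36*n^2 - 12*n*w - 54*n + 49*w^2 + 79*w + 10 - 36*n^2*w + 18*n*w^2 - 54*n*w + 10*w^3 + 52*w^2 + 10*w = n^2*(-36*w - 36) + n*(18*w^2 - 66*w - 84) + 10*w^3 + 101*w^2 + 142*w + 51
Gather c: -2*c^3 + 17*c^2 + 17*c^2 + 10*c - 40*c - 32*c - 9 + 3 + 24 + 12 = -2*c^3 + 34*c^2 - 62*c + 30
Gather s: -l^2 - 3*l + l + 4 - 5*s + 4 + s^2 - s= -l^2 - 2*l + s^2 - 6*s + 8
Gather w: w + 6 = w + 6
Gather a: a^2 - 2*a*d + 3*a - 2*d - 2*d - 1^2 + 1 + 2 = a^2 + a*(3 - 2*d) - 4*d + 2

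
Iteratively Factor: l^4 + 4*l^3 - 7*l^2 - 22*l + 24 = (l - 2)*(l^3 + 6*l^2 + 5*l - 12) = (l - 2)*(l + 4)*(l^2 + 2*l - 3) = (l - 2)*(l - 1)*(l + 4)*(l + 3)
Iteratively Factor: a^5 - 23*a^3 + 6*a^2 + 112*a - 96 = (a - 2)*(a^4 + 2*a^3 - 19*a^2 - 32*a + 48) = (a - 2)*(a + 4)*(a^3 - 2*a^2 - 11*a + 12) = (a - 2)*(a + 3)*(a + 4)*(a^2 - 5*a + 4) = (a - 2)*(a - 1)*(a + 3)*(a + 4)*(a - 4)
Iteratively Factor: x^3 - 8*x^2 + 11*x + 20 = (x - 4)*(x^2 - 4*x - 5) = (x - 5)*(x - 4)*(x + 1)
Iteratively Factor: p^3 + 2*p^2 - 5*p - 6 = (p + 3)*(p^2 - p - 2) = (p - 2)*(p + 3)*(p + 1)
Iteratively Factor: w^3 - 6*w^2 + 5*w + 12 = (w - 3)*(w^2 - 3*w - 4) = (w - 3)*(w + 1)*(w - 4)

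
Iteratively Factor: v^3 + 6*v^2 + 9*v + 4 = (v + 4)*(v^2 + 2*v + 1) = (v + 1)*(v + 4)*(v + 1)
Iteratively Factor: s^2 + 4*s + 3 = (s + 1)*(s + 3)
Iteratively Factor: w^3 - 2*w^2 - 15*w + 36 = (w + 4)*(w^2 - 6*w + 9) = (w - 3)*(w + 4)*(w - 3)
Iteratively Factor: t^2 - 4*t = (t - 4)*(t)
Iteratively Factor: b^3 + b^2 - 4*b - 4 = (b + 2)*(b^2 - b - 2) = (b - 2)*(b + 2)*(b + 1)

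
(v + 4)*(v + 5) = v^2 + 9*v + 20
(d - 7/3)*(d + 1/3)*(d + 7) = d^3 + 5*d^2 - 133*d/9 - 49/9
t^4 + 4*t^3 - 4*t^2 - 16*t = t*(t - 2)*(t + 2)*(t + 4)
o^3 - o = o*(o - 1)*(o + 1)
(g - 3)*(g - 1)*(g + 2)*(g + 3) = g^4 + g^3 - 11*g^2 - 9*g + 18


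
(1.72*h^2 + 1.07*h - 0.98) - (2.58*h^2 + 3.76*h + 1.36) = -0.86*h^2 - 2.69*h - 2.34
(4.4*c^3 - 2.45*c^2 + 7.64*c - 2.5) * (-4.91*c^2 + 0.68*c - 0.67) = -21.604*c^5 + 15.0215*c^4 - 42.1264*c^3 + 19.1117*c^2 - 6.8188*c + 1.675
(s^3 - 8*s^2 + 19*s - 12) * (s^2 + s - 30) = s^5 - 7*s^4 - 19*s^3 + 247*s^2 - 582*s + 360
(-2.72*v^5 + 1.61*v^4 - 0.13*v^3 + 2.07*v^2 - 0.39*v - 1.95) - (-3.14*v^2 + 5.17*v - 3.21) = -2.72*v^5 + 1.61*v^4 - 0.13*v^3 + 5.21*v^2 - 5.56*v + 1.26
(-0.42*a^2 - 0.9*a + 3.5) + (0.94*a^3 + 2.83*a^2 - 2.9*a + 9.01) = 0.94*a^3 + 2.41*a^2 - 3.8*a + 12.51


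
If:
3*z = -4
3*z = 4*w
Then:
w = -1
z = -4/3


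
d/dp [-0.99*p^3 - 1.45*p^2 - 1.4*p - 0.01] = -2.97*p^2 - 2.9*p - 1.4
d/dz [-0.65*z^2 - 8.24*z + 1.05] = -1.3*z - 8.24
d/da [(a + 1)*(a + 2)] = 2*a + 3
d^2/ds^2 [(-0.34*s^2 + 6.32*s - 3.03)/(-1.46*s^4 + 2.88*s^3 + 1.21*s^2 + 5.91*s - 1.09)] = (4.348464*s^8 - 170.238336*s^7 + 561.205816*s^6 - 594.545808*s^5 - 301.814364*s^4 + 472.233964*s^3 + 42.8058059999999*s^2 + 137.064966*s + 139.039112)/(3.112136*s^12 - 18.417024*s^11 + 28.591764*s^10 - 31.154292*s^9 + 132.376626*s^8 - 124.565292*s^7 + 43.211633*s^6 - 361.377729*s^5 - 5.48148599999998*s^4 - 169.922061*s^3 + 109.902084*s^2 - 21.065013*s + 1.295029)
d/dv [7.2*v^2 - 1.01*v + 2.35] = 14.4*v - 1.01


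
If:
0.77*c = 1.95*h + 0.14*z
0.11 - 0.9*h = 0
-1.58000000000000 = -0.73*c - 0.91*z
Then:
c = 0.55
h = 0.12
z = 1.30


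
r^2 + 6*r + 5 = (r + 1)*(r + 5)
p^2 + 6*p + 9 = (p + 3)^2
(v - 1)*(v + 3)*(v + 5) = v^3 + 7*v^2 + 7*v - 15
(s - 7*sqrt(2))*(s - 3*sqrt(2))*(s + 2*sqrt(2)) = s^3 - 8*sqrt(2)*s^2 + 2*s + 84*sqrt(2)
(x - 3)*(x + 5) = x^2 + 2*x - 15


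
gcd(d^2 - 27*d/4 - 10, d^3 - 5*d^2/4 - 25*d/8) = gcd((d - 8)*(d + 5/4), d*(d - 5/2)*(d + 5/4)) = d + 5/4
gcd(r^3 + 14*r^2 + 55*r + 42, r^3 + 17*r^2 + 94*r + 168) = r^2 + 13*r + 42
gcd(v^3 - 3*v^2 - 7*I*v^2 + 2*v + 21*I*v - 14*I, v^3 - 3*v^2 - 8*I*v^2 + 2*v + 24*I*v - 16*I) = v^2 - 3*v + 2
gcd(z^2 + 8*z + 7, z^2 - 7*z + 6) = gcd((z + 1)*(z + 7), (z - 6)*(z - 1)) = 1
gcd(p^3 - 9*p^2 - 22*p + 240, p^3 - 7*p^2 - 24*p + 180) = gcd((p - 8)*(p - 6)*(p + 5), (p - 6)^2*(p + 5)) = p^2 - p - 30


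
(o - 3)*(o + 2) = o^2 - o - 6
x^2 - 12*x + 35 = (x - 7)*(x - 5)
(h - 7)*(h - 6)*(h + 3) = h^3 - 10*h^2 + 3*h + 126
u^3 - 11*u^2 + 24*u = u*(u - 8)*(u - 3)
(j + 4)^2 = j^2 + 8*j + 16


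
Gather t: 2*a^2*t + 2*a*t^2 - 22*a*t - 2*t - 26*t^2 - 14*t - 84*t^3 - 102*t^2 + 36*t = -84*t^3 + t^2*(2*a - 128) + t*(2*a^2 - 22*a + 20)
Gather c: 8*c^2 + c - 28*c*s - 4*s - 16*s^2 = 8*c^2 + c*(1 - 28*s) - 16*s^2 - 4*s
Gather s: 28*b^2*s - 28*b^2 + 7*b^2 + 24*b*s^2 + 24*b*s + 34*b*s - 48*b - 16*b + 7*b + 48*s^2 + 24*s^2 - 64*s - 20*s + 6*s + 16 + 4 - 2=-21*b^2 - 57*b + s^2*(24*b + 72) + s*(28*b^2 + 58*b - 78) + 18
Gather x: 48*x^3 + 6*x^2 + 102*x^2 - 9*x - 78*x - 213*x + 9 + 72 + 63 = 48*x^3 + 108*x^2 - 300*x + 144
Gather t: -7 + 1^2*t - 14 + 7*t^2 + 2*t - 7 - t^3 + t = -t^3 + 7*t^2 + 4*t - 28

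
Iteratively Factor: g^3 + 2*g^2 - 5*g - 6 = (g - 2)*(g^2 + 4*g + 3) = (g - 2)*(g + 3)*(g + 1)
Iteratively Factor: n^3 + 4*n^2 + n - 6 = (n - 1)*(n^2 + 5*n + 6) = (n - 1)*(n + 3)*(n + 2)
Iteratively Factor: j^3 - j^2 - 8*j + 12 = (j + 3)*(j^2 - 4*j + 4) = (j - 2)*(j + 3)*(j - 2)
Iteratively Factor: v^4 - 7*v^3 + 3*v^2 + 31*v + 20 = (v - 5)*(v^3 - 2*v^2 - 7*v - 4) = (v - 5)*(v - 4)*(v^2 + 2*v + 1) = (v - 5)*(v - 4)*(v + 1)*(v + 1)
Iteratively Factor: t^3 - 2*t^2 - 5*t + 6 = (t + 2)*(t^2 - 4*t + 3) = (t - 3)*(t + 2)*(t - 1)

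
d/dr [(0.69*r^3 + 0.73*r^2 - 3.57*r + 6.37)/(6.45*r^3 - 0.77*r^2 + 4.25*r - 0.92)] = (-5.2398*r^4 + 51.918*r^3 - 124.8103*r^2 + 8.4666*r - 23.7881)/(41.6025*r^6 - 9.933*r^5 + 55.4179*r^4 - 18.413*r^3 + 19.4793*r^2 - 7.82*r + 0.8464)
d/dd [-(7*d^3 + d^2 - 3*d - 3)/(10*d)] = (-14*d^3 - d^2 - 3)/(10*d^2)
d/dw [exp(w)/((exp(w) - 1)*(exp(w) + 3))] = (-exp(2*w) - 3)*exp(w)/(exp(4*w) + 4*exp(3*w) - 2*exp(2*w) - 12*exp(w) + 9)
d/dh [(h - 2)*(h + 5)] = 2*h + 3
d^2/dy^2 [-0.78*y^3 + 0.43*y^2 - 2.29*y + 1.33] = 0.86 - 4.68*y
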